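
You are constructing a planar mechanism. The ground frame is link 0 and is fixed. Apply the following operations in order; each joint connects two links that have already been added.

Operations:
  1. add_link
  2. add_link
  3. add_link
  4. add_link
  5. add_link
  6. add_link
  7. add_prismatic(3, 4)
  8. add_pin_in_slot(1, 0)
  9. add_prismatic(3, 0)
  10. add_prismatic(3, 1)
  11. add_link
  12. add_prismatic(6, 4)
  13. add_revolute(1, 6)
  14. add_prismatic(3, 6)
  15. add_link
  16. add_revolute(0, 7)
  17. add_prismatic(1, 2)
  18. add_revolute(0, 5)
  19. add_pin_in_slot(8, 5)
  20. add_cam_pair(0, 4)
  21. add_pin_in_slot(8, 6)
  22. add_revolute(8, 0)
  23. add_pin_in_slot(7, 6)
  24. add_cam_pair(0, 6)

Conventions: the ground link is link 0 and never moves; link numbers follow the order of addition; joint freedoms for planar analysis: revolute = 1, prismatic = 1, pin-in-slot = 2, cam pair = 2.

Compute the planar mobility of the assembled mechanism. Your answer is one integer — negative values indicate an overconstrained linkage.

(L,J1,J2)=(1,0,0); link0 fixed
link1: (2,0,0)
link2: (3,0,0)
link3: (4,0,0)
link4: (5,0,0)
link5: (6,0,0)
link6: (7,0,0)
P 3-4 [J1]: (7,1,0)
PS 1-0 [J2]: (7,1,1)
P 3-0 [J1]: (7,2,1)
P 3-1 [J1]: (7,3,1)
link7: (8,3,1)
P 6-4 [J1]: (8,4,1)
R 1-6 [J1]: (8,5,1)
P 3-6 [J1]: (8,6,1)
link8: (9,6,1)
R 0-7 [J1]: (9,7,1)
P 1-2 [J1]: (9,8,1)
R 0-5 [J1]: (9,9,1)
PS 8-5 [J2]: (9,9,2)
C 0-4 [J2]: (9,9,3)
PS 8-6 [J2]: (9,9,4)
R 8-0 [J1]: (9,10,4)
PS 7-6 [J2]: (9,10,5)
C 0-6 [J2]: (9,10,6)
Grübler: 3·8 − 2·10 − 6 = -2

M = -2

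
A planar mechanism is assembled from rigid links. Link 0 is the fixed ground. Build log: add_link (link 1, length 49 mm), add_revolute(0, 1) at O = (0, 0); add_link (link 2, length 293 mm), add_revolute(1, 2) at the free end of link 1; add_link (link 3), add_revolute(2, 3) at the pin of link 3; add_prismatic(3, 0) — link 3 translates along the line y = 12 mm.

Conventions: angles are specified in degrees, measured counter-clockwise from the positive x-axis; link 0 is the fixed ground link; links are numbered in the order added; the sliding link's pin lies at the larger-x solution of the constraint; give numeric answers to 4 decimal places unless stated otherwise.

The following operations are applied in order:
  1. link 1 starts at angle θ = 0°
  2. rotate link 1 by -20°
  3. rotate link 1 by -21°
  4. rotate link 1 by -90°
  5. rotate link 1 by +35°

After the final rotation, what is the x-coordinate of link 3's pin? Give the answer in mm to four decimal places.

geometry: r = 49 mm, L = 293 mm, e = 12 mm; θ starts at 0°
rotate link 1 by -20°: θ ← 0° -20° = -20°
rotate link 1 by -21°: θ ← -20° -21° = -41°
rotate link 1 by -90°: θ ← -41° -90° = -131°
rotate link 1 by +35°: θ ← -131° +35° = -96°
crank pin P = (r cos θ, r sin θ) = (-5.121895, -48.731573)
h = r sin θ − e = -48.731573 − 12 = -60.731573
x = r cos θ + √(L² − h²) = -5.121895 + 286.636837 = 281.514942

281.5149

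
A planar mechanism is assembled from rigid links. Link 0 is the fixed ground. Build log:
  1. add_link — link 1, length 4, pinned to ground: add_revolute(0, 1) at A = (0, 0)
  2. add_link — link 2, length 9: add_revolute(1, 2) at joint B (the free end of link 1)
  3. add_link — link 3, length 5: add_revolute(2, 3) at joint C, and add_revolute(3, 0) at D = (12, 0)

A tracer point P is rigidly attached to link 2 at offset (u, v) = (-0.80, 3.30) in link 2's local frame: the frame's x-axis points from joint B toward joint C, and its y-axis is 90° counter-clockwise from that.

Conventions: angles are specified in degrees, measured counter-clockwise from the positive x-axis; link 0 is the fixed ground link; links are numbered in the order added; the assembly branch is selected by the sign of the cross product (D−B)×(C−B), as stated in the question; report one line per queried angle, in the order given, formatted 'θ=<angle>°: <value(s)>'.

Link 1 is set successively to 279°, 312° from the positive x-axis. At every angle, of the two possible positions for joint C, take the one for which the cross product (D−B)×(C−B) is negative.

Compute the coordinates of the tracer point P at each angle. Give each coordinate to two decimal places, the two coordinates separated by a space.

A=(0,0), D=(12.00,0)
θ=279°: B = A + 4.00·(cos279°, sin279°) = (0.6257, -3.9508)
θ=279°: |BD| = 12.0409
θ=279°: circle(B,9.00) ∩ circle(D,5.00): a=8.3458, h=3.3685
θ=279°:   candidates: C₊=(7.4043,1.9696) cross=40.560; C₋=(9.6148,-4.3944) cross=-40.560
θ=279°:   branch - wants cross < 0 → take C=(9.6148,-4.3944) (cross=-40.560)
θ=279°: ex = (C−B)/|BC| = (0.9988,-0.0493); ey = (0.0493,0.9988)
θ=279°: P = B + -0.80·ex + 3.30·ey = (-0.0106,-0.6153)
θ=312°: B = A + 4.00·(cos312°, sin312°) = (2.6765, -2.9726)
θ=312°: |BD| = 9.7859
θ=312°: circle(B,9.00) ∩ circle(D,5.00): a=7.7542, h=4.5686
θ=312°:   candidates: C₊=(8.6766,3.7356) cross=44.708; C₋=(11.4521,-4.9699) cross=-44.708
θ=312°:   branch - wants cross < 0 → take C=(11.4521,-4.9699) (cross=-44.708)
θ=312°: ex = (C−B)/|BC| = (0.9751,-0.2219); ey = (0.2219,0.9751)
θ=312°: P = B + -0.80·ex + 3.30·ey = (2.6288,0.4227)

θ=279°: -0.01 -0.62
θ=312°: 2.63 0.42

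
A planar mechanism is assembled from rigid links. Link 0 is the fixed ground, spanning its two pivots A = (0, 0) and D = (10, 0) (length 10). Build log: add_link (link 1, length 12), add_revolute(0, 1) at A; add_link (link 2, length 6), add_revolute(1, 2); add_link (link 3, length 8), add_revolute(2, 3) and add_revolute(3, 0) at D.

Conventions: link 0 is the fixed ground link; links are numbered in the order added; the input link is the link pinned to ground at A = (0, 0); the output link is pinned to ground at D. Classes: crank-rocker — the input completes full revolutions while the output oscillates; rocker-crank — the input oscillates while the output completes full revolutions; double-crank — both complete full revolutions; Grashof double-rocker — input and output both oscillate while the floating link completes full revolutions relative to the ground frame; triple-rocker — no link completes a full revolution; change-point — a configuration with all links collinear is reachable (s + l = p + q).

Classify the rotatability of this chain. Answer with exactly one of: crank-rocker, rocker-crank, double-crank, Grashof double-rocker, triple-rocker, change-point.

lengths: ground=10, input=12, coupler=6, output=8
sorted: s=6 (shortest), l=12 (longest), p+q=18
s + l = 18 vs p + q = 18
s + l = p + q → change-point (collinear configuration reachable)

change-point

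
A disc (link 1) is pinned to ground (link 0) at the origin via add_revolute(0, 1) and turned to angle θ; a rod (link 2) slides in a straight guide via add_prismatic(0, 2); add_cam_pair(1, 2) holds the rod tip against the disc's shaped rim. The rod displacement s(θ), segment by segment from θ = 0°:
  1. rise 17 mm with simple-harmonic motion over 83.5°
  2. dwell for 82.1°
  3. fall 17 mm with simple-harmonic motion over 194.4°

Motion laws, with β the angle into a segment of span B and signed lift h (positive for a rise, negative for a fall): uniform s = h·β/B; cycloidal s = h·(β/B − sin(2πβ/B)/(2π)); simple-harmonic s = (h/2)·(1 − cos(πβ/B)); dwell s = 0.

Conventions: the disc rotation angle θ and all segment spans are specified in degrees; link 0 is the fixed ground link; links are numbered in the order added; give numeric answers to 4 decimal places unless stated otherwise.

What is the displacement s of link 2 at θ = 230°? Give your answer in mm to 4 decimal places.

segment 1 (0° to 83.5°, simple-harmonic, h = 17) is passed completely: s = 0.0000 + (17) = 17.0000
segment 2 (83.5° to 165.6°, dwell): s unchanged at 17.0000
θ = 230° falls in segment 3 (165.6° to 360°, simple-harmonic, h = -17): β = 230 − 165.6 = 64.4°, B = 194.4°; Δs = -17/2·(1 − cos(π·0.3313)) = -4.2025; s = 17.0000 − 4.2025 = 12.7975

12.7975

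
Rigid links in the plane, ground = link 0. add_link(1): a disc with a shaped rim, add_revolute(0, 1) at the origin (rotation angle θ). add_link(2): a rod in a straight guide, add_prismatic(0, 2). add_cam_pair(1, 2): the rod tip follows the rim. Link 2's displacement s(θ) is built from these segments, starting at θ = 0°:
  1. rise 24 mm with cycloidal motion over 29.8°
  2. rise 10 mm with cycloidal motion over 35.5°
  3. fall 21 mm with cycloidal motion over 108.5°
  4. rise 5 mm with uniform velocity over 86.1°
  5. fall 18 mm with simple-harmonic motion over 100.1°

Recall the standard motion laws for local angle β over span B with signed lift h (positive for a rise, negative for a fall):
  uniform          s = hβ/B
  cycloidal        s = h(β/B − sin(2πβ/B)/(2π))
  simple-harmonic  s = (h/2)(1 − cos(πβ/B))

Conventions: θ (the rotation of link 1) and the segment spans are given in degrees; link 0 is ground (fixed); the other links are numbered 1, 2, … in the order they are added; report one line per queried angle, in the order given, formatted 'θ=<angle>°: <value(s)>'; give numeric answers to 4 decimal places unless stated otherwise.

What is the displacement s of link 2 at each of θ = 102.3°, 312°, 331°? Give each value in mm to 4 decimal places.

segment 1 (0° to 29.8°, cycloidal, h = 24) is passed completely: s = 0.0000 + (24) = 24.0000
segment 2 (29.8° to 65.3°, cycloidal, h = 10) is passed completely: s = 24.0000 + (10) = 34.0000
θ = 102.3° falls in segment 3 (65.3° to 173.8°, cycloidal, h = -21): β = 102.3 − 65.3 = 37°, B = 108.5°; Δs = -21·(0.3410 − sin(2π·0.3410)/(2π)) = -4.3508; s = 34.0000 − 4.3508 = 29.6492
segment 3 (65.3° to 173.8°, cycloidal, h = -21) is passed completely: s = 34.0000 + (-21) = 13.0000
segment 4 (173.8° to 259.9°, uniform, h = 5) is passed completely: s = 13.0000 + (5) = 18.0000
θ = 312° falls in segment 5 (259.9° to 360°, simple-harmonic, h = -18): β = 312 − 259.9 = 52.1°, B = 100.1°; Δs = -18/2·(1 − cos(π·0.5205)) = -9.5786; s = 18.0000 − 9.5786 = 8.4214
θ = 331° falls in segment 5 (259.9° to 360°, simple-harmonic, h = -18): β = 331 − 259.9 = 71.1°, B = 100.1°; Δs = -18/2·(1 − cos(π·0.7103)) = -14.5226; s = 18.0000 − 14.5226 = 3.4774

θ=102.3°: 29.6492
θ=312°: 8.4214
θ=331°: 3.4774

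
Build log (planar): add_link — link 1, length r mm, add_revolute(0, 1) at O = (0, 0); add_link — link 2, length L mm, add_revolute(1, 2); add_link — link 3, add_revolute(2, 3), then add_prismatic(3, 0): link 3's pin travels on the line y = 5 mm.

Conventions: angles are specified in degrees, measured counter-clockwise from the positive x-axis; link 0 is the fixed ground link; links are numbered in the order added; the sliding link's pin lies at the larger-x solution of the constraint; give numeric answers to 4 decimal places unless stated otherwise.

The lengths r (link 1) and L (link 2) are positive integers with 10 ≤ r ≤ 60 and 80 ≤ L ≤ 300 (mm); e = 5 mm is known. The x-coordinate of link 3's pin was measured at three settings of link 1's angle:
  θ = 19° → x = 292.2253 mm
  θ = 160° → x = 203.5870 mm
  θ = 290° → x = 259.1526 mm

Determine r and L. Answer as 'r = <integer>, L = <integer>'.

constraint per measurement: (x − r cos θ)² + (r sin θ − e)² = L²
subtracting the θ₁ and θ₂ equations cancels the r² and L² terms:
r = (x₁² − x₂²) / (2[(x₁cos θ₁ + e sin θ₁) − (x₂cos θ₂ + e sin θ₂)]) = 47.0000 → r = 47
L² = (x₁ − r cos θ₁)² + (r sin θ₁ − e)² = 61503.9907 → L = 248.0000 → L = 248
check at θ₃=290°: x = 259.1526 (printed 259.1526) ✓

r = 47, L = 248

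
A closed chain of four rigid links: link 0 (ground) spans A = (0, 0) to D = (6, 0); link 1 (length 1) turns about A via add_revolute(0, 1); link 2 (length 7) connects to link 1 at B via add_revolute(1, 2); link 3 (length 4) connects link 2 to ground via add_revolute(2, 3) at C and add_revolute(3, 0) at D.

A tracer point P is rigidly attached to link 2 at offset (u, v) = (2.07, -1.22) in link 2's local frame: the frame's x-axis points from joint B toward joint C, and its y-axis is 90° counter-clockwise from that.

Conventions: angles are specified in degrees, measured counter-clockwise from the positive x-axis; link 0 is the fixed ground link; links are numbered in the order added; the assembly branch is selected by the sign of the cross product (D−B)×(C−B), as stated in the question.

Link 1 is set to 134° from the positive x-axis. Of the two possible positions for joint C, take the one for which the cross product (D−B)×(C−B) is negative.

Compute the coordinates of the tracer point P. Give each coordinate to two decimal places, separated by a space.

A=(0,0), D=(6.00,0)
B = A + 1.00·(cos134°, sin134°) = (-0.6947, 0.7193)
|BD| = 6.7332
circle(B,7.00) ∩ circle(D,4.00): a=5.8171, h=3.8937
  candidates: C₊=(5.5052,3.9693) cross=26.217; C₋=(4.6732,-3.7735) cross=-26.217
  branch - wants cross < 0 → take C=(4.6732,-3.7735) (cross=-26.217)
ex = (C−B)/|BC| = (0.7668,-0.6418); ey = (0.6418,0.7668)
P = B + 2.07·ex + -1.22·ey = (0.1097,-1.5448)

0.11 -1.54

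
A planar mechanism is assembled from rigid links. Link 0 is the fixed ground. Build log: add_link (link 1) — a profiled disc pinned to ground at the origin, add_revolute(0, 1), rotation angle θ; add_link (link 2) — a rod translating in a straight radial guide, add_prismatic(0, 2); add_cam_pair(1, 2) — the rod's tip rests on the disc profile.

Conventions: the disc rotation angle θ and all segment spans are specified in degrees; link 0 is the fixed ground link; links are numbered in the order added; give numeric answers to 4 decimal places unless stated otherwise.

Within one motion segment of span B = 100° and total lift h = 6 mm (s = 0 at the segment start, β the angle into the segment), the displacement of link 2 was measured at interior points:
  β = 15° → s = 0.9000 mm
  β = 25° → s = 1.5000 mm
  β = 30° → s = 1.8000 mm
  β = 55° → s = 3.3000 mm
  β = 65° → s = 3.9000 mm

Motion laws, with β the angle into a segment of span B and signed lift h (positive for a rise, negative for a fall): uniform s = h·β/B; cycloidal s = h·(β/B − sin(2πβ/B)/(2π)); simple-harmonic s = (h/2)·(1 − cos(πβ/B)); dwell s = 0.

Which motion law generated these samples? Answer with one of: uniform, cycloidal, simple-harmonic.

candidates at β/B = r: uniform s = h·r (linear in β); cycloidal s = h·(r − sin(2πr)/(2π)); simple-harmonic s = (h/2)(1 − cos(πr))
β=15°: printed 0.9000 | uniform 0.9000, cycloidal 0.1274, simple-harmonic 0.3270
β=25°: printed 1.5000 | uniform 1.5000, cycloidal 0.5451, simple-harmonic 0.8787
β=30°: printed 1.8000 | uniform 1.8000, cycloidal 0.8918, simple-harmonic 1.2366
β=55°: printed 3.3000 | uniform 3.3000, cycloidal 3.5951, simple-harmonic 3.4693
β=65°: printed 3.9000 | uniform 3.9000, cycloidal 4.6726, simple-harmonic 4.3620
only one law matches every sample → uniform

uniform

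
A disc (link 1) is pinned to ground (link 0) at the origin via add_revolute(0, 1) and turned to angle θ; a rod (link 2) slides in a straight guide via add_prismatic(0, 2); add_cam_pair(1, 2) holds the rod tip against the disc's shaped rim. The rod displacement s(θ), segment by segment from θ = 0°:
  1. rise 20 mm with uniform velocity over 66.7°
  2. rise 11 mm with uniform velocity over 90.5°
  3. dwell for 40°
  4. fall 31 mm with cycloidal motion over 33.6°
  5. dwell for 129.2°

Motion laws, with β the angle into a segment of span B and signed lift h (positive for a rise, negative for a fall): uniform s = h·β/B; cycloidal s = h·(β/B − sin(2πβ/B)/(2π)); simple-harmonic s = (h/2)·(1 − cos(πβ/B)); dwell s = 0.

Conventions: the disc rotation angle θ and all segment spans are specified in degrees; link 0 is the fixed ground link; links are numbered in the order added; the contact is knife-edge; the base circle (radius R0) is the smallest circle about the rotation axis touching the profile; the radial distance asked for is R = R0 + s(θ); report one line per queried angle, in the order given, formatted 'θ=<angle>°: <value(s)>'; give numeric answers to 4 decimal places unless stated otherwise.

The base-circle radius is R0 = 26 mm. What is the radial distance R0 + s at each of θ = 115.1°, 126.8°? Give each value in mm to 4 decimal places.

segment 1 (0° to 66.7°, uniform, h = 20) is passed completely: s = 0.0000 + (20) = 20.0000
θ = 115.1° falls in segment 2 (66.7° to 157.2°, uniform, h = 11): β = 115.1 − 66.7 = 48.4°, B = 90.5°; Δs = 11·48.4/90.5 = 5.8829; s = 20.0000 + 5.8829 = 25.8829
θ = 126.8° falls in segment 2 (66.7° to 157.2°, uniform, h = 11): β = 126.8 − 66.7 = 60.1°, B = 90.5°; Δs = 11·60.1/90.5 = 7.3050; s = 20.0000 + 7.3050 = 27.3050
θ=115.1°: R = R0 + s = 26 + 25.8829 = 51.8829
θ=126.8°: R = R0 + s = 26 + 27.3050 = 53.3050

θ=115.1°: 51.8829
θ=126.8°: 53.3050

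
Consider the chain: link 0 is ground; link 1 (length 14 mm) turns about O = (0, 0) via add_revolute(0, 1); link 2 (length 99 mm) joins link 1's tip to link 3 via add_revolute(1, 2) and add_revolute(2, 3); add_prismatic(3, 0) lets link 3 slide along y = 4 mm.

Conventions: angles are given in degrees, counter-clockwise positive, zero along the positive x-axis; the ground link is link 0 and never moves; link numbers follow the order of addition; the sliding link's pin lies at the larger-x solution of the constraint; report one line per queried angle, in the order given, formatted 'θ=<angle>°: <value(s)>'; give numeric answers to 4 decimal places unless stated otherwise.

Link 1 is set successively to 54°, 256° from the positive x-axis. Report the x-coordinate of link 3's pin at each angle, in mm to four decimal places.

geometry: r = 14 mm, L = 99 mm, e = 4 mm
θ=54°: crank pin P = (r cos θ, r sin θ) = (8.228994, 11.326238)
θ=54°: h = r sin θ − e = 11.326238 − 4 = 7.326238
θ=54°: x = r cos θ + √(L² − h²) = 8.228994 + 98.728548 = 106.957542
θ=256°: crank pin P = (r cos θ, r sin θ) = (-3.386907, -13.584140)
θ=256°: h = r sin θ − e = -13.584140 − 4 = -17.584140
θ=256°: x = r cos θ + √(L² − h²) = -3.386907 + 97.425859 = 94.038953

θ=54°: 106.9575
θ=256°: 94.0390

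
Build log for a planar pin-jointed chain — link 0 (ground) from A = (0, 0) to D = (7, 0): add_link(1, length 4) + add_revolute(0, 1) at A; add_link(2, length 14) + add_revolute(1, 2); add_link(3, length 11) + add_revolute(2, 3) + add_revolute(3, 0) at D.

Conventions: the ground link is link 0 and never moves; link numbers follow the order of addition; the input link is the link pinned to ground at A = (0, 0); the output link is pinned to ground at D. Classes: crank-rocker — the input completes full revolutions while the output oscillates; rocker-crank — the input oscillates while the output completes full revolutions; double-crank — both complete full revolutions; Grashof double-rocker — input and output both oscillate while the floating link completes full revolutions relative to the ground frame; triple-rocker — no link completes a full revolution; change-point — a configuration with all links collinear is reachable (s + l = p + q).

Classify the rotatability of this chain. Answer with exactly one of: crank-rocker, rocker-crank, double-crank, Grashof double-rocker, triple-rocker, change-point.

lengths: ground=7, input=4, coupler=14, output=11
sorted: s=4 (shortest), l=14 (longest), p+q=18
s + l = 18 vs p + q = 18
s + l = p + q → change-point (collinear configuration reachable)

change-point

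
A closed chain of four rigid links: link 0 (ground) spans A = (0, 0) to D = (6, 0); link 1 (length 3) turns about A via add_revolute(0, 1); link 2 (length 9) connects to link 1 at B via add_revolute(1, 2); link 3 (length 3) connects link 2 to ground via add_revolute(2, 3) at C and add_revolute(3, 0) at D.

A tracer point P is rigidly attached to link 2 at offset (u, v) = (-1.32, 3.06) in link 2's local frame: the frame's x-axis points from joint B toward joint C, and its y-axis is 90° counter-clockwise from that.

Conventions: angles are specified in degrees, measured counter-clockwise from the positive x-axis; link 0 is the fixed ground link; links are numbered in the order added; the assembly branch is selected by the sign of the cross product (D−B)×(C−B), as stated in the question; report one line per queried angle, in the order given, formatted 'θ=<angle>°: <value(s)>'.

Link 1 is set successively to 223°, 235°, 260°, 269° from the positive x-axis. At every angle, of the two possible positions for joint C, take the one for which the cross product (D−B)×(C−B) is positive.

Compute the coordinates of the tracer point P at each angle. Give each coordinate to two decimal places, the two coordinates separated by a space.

A=(0,0), D=(6.00,0)
θ=223°: B = A + 3.00·(cos223°, sin223°) = (-2.1941, -2.0460)
θ=223°: |BD| = 8.4456
θ=223°: circle(B,9.00) ∩ circle(D,3.00): a=8.4854, h=2.9997
θ=223°:   candidates: C₊=(5.3119,2.9200) cross=25.335; C₋=(6.7653,-2.9008) cross=-25.335
θ=223°:   branch + wants cross > 0 → take C=(5.3119,2.9200) (cross=25.335)
θ=223°: ex = (C−B)/|BC| = (0.8340,0.5518); ey = (-0.5518,0.8340)
θ=223°: P = B + -1.32·ex + 3.06·ey = (-4.9834,-0.2223)
θ=235°: B = A + 3.00·(cos235°, sin235°) = (-1.7207, -2.4575)
θ=235°: |BD| = 8.1024
θ=235°: circle(B,9.00) ∩ circle(D,3.00): a=8.4943, h=2.9743
θ=235°:   candidates: C₊=(5.4714,2.9531) cross=24.099; C₋=(7.2756,-2.7153) cross=-24.099
θ=235°:   branch + wants cross > 0 → take C=(5.4714,2.9531) (cross=24.099)
θ=235°: ex = (C−B)/|BC| = (0.7991,0.6012); ey = (-0.6012,0.7991)
θ=235°: P = B + -1.32·ex + 3.06·ey = (-4.6151,-0.8057)
θ=260°: B = A + 3.00·(cos260°, sin260°) = (-0.5209, -2.9544)
θ=260°: |BD| = 7.1590
θ=260°: circle(B,9.00) ∩ circle(D,3.00): a=8.6081, h=2.6268
θ=260°:   candidates: C₊=(6.2359,2.9907) cross=18.805; C₋=(8.4040,-1.7946) cross=-18.805
θ=260°:   branch + wants cross > 0 → take C=(6.2359,2.9907) (cross=18.805)
θ=260°: ex = (C−B)/|BC| = (0.7508,0.6606); ey = (-0.6606,0.7508)
θ=260°: P = B + -1.32·ex + 3.06·ey = (-3.5333,-1.5290)
θ=269°: B = A + 3.00·(cos269°, sin269°) = (-0.0524, -2.9995)
θ=269°: |BD| = 6.7549
θ=269°: circle(B,9.00) ∩ circle(D,3.00): a=8.7069, h=2.2780
θ=269°:   candidates: C₊=(6.7375,2.9079) cross=15.388; C₋=(8.7606,-1.1743) cross=-15.388
θ=269°:   branch + wants cross > 0 → take C=(6.7375,2.9079) (cross=15.388)
θ=269°: ex = (C−B)/|BC| = (0.7544,0.6564); ey = (-0.6564,0.7544)
θ=269°: P = B + -1.32·ex + 3.06·ey = (-3.0567,-1.5574)

θ=223°: -4.98 -0.22
θ=235°: -4.62 -0.81
θ=260°: -3.53 -1.53
θ=269°: -3.06 -1.56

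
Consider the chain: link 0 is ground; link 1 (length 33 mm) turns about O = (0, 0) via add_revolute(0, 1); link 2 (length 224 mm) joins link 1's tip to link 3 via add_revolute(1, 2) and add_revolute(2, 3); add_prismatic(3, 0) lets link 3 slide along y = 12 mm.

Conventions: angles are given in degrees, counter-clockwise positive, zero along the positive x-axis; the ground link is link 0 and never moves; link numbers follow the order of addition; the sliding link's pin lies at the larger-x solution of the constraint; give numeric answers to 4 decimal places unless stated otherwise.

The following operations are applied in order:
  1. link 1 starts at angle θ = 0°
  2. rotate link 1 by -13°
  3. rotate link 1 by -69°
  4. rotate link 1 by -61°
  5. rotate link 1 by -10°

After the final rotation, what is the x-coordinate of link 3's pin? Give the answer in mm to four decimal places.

geometry: r = 33 mm, L = 224 mm, e = 12 mm; θ starts at 0°
rotate link 1 by -13°: θ ← 0° -13° = -13°
rotate link 1 by -69°: θ ← -13° -69° = -82°
rotate link 1 by -61°: θ ← -82° -61° = -143°
rotate link 1 by -10°: θ ← -143° -10° = -153°
crank pin P = (r cos θ, r sin θ) = (-29.403215, -14.981686)
h = r sin θ − e = -14.981686 − 12 = -26.981686
x = r cos θ + √(L² − h²) = -29.403215 + 222.369037 = 192.965822

192.9658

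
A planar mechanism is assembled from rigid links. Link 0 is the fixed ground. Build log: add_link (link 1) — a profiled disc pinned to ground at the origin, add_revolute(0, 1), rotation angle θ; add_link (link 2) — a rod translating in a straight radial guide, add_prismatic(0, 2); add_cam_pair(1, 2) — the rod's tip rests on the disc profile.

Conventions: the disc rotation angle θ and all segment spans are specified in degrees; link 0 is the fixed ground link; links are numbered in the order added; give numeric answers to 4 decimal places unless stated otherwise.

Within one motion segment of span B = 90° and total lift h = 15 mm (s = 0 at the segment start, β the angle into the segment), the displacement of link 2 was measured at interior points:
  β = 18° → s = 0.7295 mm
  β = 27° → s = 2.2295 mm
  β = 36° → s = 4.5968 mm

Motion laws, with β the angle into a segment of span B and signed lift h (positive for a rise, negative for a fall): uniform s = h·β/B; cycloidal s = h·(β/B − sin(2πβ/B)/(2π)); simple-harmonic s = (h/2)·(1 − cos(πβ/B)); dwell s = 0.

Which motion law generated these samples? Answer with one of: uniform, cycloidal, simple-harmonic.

candidates at β/B = r: uniform s = h·r (linear in β); cycloidal s = h·(r − sin(2πr)/(2π)); simple-harmonic s = (h/2)(1 − cos(πr))
β=18°: printed 0.7295 | uniform 3.0000, cycloidal 0.7295, simple-harmonic 1.4324
β=27°: printed 2.2295 | uniform 4.5000, cycloidal 2.2295, simple-harmonic 3.0916
β=36°: printed 4.5968 | uniform 6.0000, cycloidal 4.5968, simple-harmonic 5.1824
only one law matches every sample → cycloidal

cycloidal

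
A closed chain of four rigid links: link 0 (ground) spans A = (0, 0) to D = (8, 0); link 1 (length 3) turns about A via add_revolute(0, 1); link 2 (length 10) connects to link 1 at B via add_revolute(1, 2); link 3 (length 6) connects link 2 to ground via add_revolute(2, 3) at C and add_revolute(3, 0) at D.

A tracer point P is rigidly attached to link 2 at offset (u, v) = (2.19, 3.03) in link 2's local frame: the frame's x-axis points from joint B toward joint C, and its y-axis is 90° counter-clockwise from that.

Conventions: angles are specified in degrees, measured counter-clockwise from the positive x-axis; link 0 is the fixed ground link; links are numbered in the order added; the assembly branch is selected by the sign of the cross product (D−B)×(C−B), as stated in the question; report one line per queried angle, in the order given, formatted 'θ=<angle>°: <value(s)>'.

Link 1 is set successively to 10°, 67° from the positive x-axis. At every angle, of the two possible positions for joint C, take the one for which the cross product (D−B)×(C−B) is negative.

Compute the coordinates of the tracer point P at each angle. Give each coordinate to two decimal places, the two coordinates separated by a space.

A=(0,0), D=(8.00,0)
θ=10°: B = A + 3.00·(cos10°, sin10°) = (2.9544, 0.5209)
θ=10°: |BD| = 5.0724
θ=10°: circle(B,10.00) ∩ circle(D,6.00): a=8.8449, h=4.6657
θ=10°:   candidates: C₊=(12.2317,4.2536) cross=23.666; C₋=(11.2733,-5.0284) cross=-23.666
θ=10°:   branch - wants cross < 0 → take C=(11.2733,-5.0284) (cross=-23.666)
θ=10°: ex = (C−B)/|BC| = (0.8319,-0.5549); ey = (0.5549,0.8319)
θ=10°: P = B + 2.19·ex + 3.03·ey = (6.4577,1.8263)
θ=67°: B = A + 3.00·(cos67°, sin67°) = (1.1722, 2.7615)
θ=67°: |BD| = 7.3651
θ=67°: circle(B,10.00) ∩ circle(D,6.00): a=8.0274, h=5.9633
θ=67°:   candidates: C₊=(10.8499,5.2800) cross=43.921; C₋=(6.3780,-5.7766) cross=-43.921
θ=67°:   branch - wants cross < 0 → take C=(6.3780,-5.7766) (cross=-43.921)
θ=67°: ex = (C−B)/|BC| = (0.5206,-0.8538); ey = (0.8538,0.5206)
θ=67°: P = B + 2.19·ex + 3.03·ey = (4.8993,2.4690)

θ=10°: 6.46 1.83
θ=67°: 4.90 2.47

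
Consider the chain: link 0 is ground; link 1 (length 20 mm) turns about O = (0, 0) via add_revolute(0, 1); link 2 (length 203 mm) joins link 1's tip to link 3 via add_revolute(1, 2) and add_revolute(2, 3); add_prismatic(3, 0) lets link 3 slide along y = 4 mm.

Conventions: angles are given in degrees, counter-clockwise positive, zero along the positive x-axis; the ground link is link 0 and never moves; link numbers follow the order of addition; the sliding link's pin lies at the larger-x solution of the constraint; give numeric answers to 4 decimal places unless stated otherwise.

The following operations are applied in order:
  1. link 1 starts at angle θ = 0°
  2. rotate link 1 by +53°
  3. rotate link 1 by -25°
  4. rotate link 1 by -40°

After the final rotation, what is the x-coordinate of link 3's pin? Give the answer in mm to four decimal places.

geometry: r = 20 mm, L = 203 mm, e = 4 mm; θ starts at 0°
rotate link 1 by +53°: θ ← 0° +53° = 53°
rotate link 1 by -25°: θ ← 53° -25° = 28°
rotate link 1 by -40°: θ ← 28° -40° = -12°
crank pin P = (r cos θ, r sin θ) = (19.562952, -4.158234)
h = r sin θ − e = -4.158234 − 4 = -8.158234
x = r cos θ + √(L² − h²) = 19.562952 + 202.836001 = 222.398953

222.3990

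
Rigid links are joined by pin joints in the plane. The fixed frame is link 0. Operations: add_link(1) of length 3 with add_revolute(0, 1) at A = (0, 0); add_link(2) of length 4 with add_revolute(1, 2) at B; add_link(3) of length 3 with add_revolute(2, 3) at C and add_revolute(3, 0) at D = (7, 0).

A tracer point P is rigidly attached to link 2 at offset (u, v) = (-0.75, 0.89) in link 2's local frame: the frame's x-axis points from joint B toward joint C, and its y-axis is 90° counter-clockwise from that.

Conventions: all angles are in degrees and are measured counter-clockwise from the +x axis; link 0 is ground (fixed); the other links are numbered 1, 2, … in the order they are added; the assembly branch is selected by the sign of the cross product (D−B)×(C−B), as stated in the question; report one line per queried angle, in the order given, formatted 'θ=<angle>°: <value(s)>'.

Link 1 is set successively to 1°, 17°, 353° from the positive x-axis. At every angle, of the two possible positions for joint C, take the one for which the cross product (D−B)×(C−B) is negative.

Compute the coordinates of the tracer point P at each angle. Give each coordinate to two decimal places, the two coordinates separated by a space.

A=(0,0), D=(7.00,0)
θ=1°: B = A + 3.00·(cos1°, sin1°) = (2.9995, 0.0524)
θ=1°: |BD| = 4.0008
θ=1°: circle(B,4.00) ∩ circle(D,3.00): a=2.8752, h=2.7808
θ=1°:   candidates: C₊=(5.9109,2.7953) cross=11.126; C₋=(5.8381,-2.7659) cross=-11.126
θ=1°:   branch - wants cross < 0 → take C=(5.8381,-2.7659) (cross=-11.126)
θ=1°: ex = (C−B)/|BC| = (0.7096,-0.7046); ey = (0.7046,0.7096)
θ=1°: P = B + -0.75·ex + 0.89·ey = (3.0944,1.2124)
θ=17°: B = A + 3.00·(cos17°, sin17°) = (2.8689, 0.8771)
θ=17°: |BD| = 4.2232
θ=17°: circle(B,4.00) ∩ circle(D,3.00): a=2.9403, h=2.7119
θ=17°:   candidates: C₊=(6.3084,2.9192) cross=11.453; C₋=(5.1819,-2.3863) cross=-11.453
θ=17°:   branch - wants cross < 0 → take C=(5.1819,-2.3863) (cross=-11.453)
θ=17°: ex = (C−B)/|BC| = (0.5782,-0.8159); ey = (0.8159,0.5782)
θ=17°: P = B + -0.75·ex + 0.89·ey = (3.1613,2.0037)
θ=353°: B = A + 3.00·(cos353°, sin353°) = (2.9776, -0.3656)
θ=353°: |BD| = 4.0389
θ=353°: circle(B,4.00) ∩ circle(D,3.00): a=2.8860, h=2.7696
θ=353°:   candidates: C₊=(5.6011,2.6539) cross=11.186; C₋=(6.1025,-2.8626) cross=-11.186
θ=353°:   branch - wants cross < 0 → take C=(6.1025,-2.8626) (cross=-11.186)
θ=353°: ex = (C−B)/|BC| = (0.7812,-0.6243); ey = (0.6243,0.7812)
θ=353°: P = B + -0.75·ex + 0.89·ey = (2.9473,0.7979)

θ=1°: 3.09 1.21
θ=17°: 3.16 2.00
θ=353°: 2.95 0.80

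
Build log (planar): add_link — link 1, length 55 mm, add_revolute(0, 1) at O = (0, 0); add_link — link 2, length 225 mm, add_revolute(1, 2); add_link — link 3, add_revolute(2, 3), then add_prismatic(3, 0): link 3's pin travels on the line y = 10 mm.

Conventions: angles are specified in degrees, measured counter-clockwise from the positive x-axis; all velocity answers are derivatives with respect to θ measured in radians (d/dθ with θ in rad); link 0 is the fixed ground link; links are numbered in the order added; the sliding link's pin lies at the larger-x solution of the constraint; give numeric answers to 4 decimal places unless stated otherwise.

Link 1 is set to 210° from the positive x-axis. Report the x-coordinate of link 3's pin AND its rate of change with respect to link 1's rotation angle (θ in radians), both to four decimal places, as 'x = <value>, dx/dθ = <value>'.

geometry: r = 55 mm, L = 225 mm, e = 10 mm
crank pin P = (r cos θ, r sin θ) = (-47.631397, -27.500000)
h = r sin θ − e = -27.500000 − 10 = -37.500000
x = r cos θ + √(L² − h²) = -47.631397 + 221.852992 = 174.221595
dx/dθ = −r sin θ − h·r cos θ/√(L² − h²) (θ in radians; h = -37.500000) = 19.448824

x = 174.2216, dx/dθ = 19.4488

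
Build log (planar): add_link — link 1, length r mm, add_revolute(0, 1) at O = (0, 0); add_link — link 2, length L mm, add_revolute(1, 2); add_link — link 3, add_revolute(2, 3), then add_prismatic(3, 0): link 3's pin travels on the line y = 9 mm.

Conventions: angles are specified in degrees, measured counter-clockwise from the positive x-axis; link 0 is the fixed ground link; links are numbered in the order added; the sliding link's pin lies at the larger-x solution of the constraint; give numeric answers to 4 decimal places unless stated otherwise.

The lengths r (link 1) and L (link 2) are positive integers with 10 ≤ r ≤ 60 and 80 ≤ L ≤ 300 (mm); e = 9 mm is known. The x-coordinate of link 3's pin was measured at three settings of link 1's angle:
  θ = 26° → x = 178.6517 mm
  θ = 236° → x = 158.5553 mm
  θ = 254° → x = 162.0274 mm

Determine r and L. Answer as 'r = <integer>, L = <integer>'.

constraint per measurement: (x − r cos θ)² + (r sin θ − e)² = L²
subtracting the θ₁ and θ₂ equations cancels the r² and L² terms:
r = (x₁² − x₂²) / (2[(x₁cos θ₁ + e sin θ₁) − (x₂cos θ₂ + e sin θ₂)]) = 13.0000 → r = 13
L² = (x₁ − r cos θ₁)² + (r sin θ₁ − e)² = 27889.0029 → L = 167.0000 → L = 167
check at θ₃=254°: x = 162.0274 (printed 162.0274) ✓

r = 13, L = 167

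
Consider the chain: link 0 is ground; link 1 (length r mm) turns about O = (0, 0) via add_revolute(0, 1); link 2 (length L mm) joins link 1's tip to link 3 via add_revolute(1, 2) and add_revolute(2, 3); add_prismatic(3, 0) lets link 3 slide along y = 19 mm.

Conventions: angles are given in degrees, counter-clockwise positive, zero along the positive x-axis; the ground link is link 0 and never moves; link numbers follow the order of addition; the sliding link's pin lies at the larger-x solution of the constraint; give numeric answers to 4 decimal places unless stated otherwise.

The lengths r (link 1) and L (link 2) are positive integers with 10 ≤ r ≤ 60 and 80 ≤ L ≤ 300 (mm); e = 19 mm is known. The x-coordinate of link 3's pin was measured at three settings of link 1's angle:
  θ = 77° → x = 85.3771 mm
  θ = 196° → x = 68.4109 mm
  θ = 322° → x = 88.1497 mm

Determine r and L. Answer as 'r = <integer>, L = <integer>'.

constraint per measurement: (x − r cos θ)² + (r sin θ − e)² = L²
subtracting the θ₁ and θ₂ equations cancels the r² and L² terms:
r = (x₁² − x₂²) / (2[(x₁cos θ₁ + e sin θ₁) − (x₂cos θ₂ + e sin θ₂)]) = 12.0000 → r = 12
L² = (x₁ − r cos θ₁)² + (r sin θ₁ − e)² = 6889.0004 → L = 83.0000 → L = 83
check at θ₃=322°: x = 88.1497 (printed 88.1497) ✓

r = 12, L = 83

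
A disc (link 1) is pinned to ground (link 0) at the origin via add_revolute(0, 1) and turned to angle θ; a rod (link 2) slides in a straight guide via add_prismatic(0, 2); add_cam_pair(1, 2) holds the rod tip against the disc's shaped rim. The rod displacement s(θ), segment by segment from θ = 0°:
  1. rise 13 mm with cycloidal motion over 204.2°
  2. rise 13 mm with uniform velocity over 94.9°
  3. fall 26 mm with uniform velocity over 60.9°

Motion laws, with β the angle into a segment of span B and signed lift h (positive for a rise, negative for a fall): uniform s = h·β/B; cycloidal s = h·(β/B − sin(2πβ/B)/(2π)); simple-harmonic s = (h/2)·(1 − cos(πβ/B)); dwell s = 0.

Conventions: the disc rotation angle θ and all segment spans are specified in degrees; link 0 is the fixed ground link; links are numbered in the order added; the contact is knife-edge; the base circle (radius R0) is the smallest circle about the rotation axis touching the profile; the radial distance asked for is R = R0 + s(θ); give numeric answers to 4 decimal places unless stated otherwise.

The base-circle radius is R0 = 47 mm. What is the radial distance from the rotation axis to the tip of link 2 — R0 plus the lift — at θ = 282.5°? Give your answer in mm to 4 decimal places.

segment 1 (0° to 204.2°, cycloidal, h = 13) is passed completely: s = 0.0000 + (13) = 13.0000
θ = 282.5° falls in segment 2 (204.2° to 299.1°, uniform, h = 13): β = 282.5 − 204.2 = 78.3°, B = 94.9°; Δs = 13·78.3/94.9 = 10.7260; s = 13.0000 + 10.7260 = 23.7260
R = R0 + s = 47 + 23.7260 = 70.7260

70.7260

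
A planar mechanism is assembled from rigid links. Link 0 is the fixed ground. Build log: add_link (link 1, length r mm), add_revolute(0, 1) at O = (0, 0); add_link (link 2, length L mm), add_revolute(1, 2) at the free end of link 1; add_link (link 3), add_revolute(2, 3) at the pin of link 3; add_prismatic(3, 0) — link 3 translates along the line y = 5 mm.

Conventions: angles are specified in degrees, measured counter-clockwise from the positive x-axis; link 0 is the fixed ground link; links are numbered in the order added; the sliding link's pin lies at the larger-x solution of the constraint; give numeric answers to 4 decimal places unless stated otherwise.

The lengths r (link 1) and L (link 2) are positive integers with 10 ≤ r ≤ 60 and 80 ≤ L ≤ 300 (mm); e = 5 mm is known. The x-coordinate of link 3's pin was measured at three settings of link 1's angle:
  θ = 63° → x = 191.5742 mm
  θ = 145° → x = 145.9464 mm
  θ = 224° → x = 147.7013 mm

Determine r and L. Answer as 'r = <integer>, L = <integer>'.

constraint per measurement: (x − r cos θ)² + (r sin θ − e)² = L²
subtracting the θ₁ and θ₂ equations cancels the r² and L² terms:
r = (x₁² − x₂²) / (2[(x₁cos θ₁ + e sin θ₁) − (x₂cos θ₂ + e sin θ₂)]) = 37.0000 → r = 37
L² = (x₁ − r cos θ₁)² + (r sin θ₁ − e)² = 31329.0095 → L = 177.0000 → L = 177
check at θ₃=224°: x = 147.7013 (printed 147.7013) ✓

r = 37, L = 177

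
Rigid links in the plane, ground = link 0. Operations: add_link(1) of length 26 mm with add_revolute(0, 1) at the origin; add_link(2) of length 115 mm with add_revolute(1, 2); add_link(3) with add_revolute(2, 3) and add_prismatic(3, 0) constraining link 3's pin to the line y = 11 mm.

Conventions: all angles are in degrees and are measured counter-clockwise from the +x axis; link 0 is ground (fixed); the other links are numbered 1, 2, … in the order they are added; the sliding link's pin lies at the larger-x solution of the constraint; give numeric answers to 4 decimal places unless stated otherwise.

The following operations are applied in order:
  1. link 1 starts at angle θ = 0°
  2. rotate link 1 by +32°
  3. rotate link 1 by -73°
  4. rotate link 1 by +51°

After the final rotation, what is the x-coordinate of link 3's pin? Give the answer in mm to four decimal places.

geometry: r = 26 mm, L = 115 mm, e = 11 mm; θ starts at 0°
rotate link 1 by +32°: θ ← 0° +32° = 32°
rotate link 1 by -73°: θ ← 32° -73° = -41°
rotate link 1 by +51°: θ ← -41° +51° = 10°
crank pin P = (r cos θ, r sin θ) = (25.605002, 4.514853)
h = r sin θ − e = 4.514853 − 11 = -6.485147
x = r cos θ + √(L² − h²) = 25.605002 + 114.816997 = 140.421999

140.4220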